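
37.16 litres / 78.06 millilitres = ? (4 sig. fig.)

476.0

(37.16) / (78.06e-3) = 0.47604e3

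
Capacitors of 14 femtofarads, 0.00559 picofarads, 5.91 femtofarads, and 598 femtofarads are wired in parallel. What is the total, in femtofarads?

In femtofarads:
  14 femtofarads → 14
  0.00559 picofarads = 0.00559 × 10³ femtofarads = 5.59
  5.91 femtofarads → 5.91
  598 femtofarads → 598
Sum: 14 + 5.59 + 5.91 + 598 = 623.5

623.5 femtofarads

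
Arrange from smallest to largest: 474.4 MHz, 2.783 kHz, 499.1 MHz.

474.4 MHz = 474400000 Hz
2.783 kHz = 2783 Hz
499.1 MHz = 499100000 Hz

2.783 kHz < 474.4 MHz < 499.1 MHz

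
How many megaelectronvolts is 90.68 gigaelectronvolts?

giga = 10⁹, mega = 10⁶; factor is 10³.
90.68 × 10³ = 90680

90680 megaelectronvolts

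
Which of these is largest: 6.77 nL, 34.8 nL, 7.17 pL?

6.77 nL = 0.00000000677 L
34.8 nL = 0.0000000348 L
7.17 pL = 0.00000000000717 L

34.8 nL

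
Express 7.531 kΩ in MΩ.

kilo = 10^3, mega = 10^6; factor is 10^-3.
7.531 × 10^-3 = 0.007531

0.007531 MΩ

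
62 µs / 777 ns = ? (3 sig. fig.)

(62 × 10⁻⁶) / (777 × 10⁻⁹) = 0.07979 × 10³

79.8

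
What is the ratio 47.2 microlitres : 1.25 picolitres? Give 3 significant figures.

(47.2 × 10^-6) / (1.25 × 10^-12) = 37.76 × 10^6

37800000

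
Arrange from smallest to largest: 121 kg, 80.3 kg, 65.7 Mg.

121 kg = 121000 g
80.3 kg = 80300 g
65.7 Mg = 65700000 g

80.3 kg < 121 kg < 65.7 Mg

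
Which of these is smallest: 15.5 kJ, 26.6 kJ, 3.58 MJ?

15.5 kJ

15.5 kJ = 15500 J
26.6 kJ = 26600 J
3.58 MJ = 3580000 J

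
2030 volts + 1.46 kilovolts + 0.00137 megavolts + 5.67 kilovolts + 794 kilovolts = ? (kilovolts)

804.53 kilovolts

In kilovolts:
  2030 volts = 2030e-3 kilovolts = 2.03
  1.46 kilovolts → 1.46
  0.00137 megavolts = 0.00137e3 kilovolts = 1.37
  5.67 kilovolts → 5.67
  794 kilovolts → 794
Sum: 2.03 + 1.46 + 1.37 + 5.67 + 794 = 804.53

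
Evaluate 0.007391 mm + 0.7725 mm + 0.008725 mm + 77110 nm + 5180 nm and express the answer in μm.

In μm:
  0.007391 mm = 0.007391e3 μm = 7.391
  0.7725 mm = 0.7725e3 μm = 772.5
  0.008725 mm = 0.008725e3 μm = 8.725
  77110 nm = 77110e-3 μm = 77.11
  5180 nm = 5180e-3 μm = 5.18
Sum: 7.391 + 772.5 + 8.725 + 77.11 + 5.18 = 870.906

870.906 μm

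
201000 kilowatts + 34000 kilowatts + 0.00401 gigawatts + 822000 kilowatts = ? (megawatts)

1061.01 megawatts

In megawatts:
  201000 kilowatts = 201000 × 10⁻³ megawatts = 201
  34000 kilowatts = 34000 × 10⁻³ megawatts = 34
  0.00401 gigawatts = 0.00401 × 10³ megawatts = 4.01
  822000 kilowatts = 822000 × 10⁻³ megawatts = 822
Sum: 201 + 34 + 4.01 + 822 = 1061.01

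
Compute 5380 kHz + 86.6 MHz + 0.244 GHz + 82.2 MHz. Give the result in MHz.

418.18 MHz

In MHz:
  5380 kHz = 5380 × 10^-3 MHz = 5.38
  86.6 MHz → 86.6
  0.244 GHz = 0.244 × 10^3 MHz = 244
  82.2 MHz → 82.2
Sum: 5.38 + 86.6 + 244 + 82.2 = 418.18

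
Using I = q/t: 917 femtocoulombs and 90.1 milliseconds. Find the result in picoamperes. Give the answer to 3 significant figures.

(917 × 10⁻¹⁵) / (90.1 × 10⁻³) = 10.178 × 10⁻¹² A

10.2 picoamperes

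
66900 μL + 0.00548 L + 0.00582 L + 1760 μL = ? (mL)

79.96 mL

In mL:
  66900 μL = 66900 × 10^-3 mL = 66.9
  0.00548 L = 0.00548 × 10^3 mL = 5.48
  0.00582 L = 0.00582 × 10^3 mL = 5.82
  1760 μL = 1760 × 10^-3 mL = 1.76
Sum: 66.9 + 5.48 + 5.82 + 1.76 = 79.96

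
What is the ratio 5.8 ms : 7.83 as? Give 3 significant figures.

(5.8 × 10⁻³) / (7.83 × 10⁻¹⁸) = 0.7407 × 10¹⁵

741000000000000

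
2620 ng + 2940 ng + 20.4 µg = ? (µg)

25.96 µg

In µg:
  2620 ng = 2620 × 10⁻³ µg = 2.62
  2940 ng = 2940 × 10⁻³ µg = 2.94
  20.4 µg → 20.4
Sum: 2.62 + 2.94 + 20.4 = 25.96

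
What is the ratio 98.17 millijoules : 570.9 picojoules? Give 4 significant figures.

172000000

(98.17e-3) / (570.9e-12) = 0.17196e9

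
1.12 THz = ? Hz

tera = 10¹², (no prefix) = 10⁰; factor is 10¹².
1.12 × 10¹² = 1120000000000

1120000000000 Hz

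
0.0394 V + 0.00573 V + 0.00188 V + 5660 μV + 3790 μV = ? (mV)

In mV:
  0.0394 V = 0.0394 × 10³ mV = 39.4
  0.00573 V = 0.00573 × 10³ mV = 5.73
  0.00188 V = 0.00188 × 10³ mV = 1.88
  5660 μV = 5660 × 10⁻³ mV = 5.66
  3790 μV = 3790 × 10⁻³ mV = 3.79
Sum: 39.4 + 5.73 + 1.88 + 5.66 + 3.79 = 56.46

56.46 mV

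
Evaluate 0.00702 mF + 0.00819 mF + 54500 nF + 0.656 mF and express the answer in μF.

725.71 μF

In μF:
  0.00702 mF = 0.00702 × 10³ μF = 7.02
  0.00819 mF = 0.00819 × 10³ μF = 8.19
  54500 nF = 54500 × 10⁻³ μF = 54.5
  0.656 mF = 0.656 × 10³ μF = 656
Sum: 7.02 + 8.19 + 54.5 + 656 = 725.71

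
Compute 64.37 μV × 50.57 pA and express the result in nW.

64.37 × 10^-6 × 50.57 × 10^-12 = 3255.1909 × 10^-18 W

0.0000032551909 nW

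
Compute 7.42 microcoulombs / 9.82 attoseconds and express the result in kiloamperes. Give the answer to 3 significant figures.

756000000 kiloamperes

(7.42e-6) / (9.82e-18) = 0.7556e12 A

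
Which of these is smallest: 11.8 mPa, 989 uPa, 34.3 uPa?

11.8 mPa = 0.0118 Pa
989 uPa = 0.000989 Pa
34.3 uPa = 0.0000343 Pa

34.3 uPa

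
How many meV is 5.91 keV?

kilo = 1e3, milli = 1e-3; factor is 1e6.
5.91 × 1e6 = 5910000

5910000 meV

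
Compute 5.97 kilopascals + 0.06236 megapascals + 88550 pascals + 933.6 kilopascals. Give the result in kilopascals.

In kilopascals:
  5.97 kilopascals → 5.97
  0.06236 megapascals = 0.06236 × 10^3 kilopascals = 62.36
  88550 pascals = 88550 × 10^-3 kilopascals = 88.55
  933.6 kilopascals → 933.6
Sum: 5.97 + 62.36 + 88.55 + 933.6 = 1090.48

1090.48 kilopascals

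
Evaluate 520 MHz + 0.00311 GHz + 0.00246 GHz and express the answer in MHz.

525.57 MHz

In MHz:
  520 MHz → 520
  0.00311 GHz = 0.00311 × 10^3 MHz = 3.11
  0.00246 GHz = 0.00246 × 10^3 MHz = 2.46
Sum: 520 + 3.11 + 2.46 = 525.57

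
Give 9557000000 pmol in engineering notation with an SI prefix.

= 9.557 × 10^-3 mol; 10^-3 is milli.

9.557 mmol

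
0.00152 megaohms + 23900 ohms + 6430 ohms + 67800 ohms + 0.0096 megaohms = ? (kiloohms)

In kiloohms:
  0.00152 megaohms = 0.00152e3 kiloohms = 1.52
  23900 ohms = 23900e-3 kiloohms = 23.9
  6430 ohms = 6430e-3 kiloohms = 6.43
  67800 ohms = 67800e-3 kiloohms = 67.8
  0.0096 megaohms = 0.0096e3 kiloohms = 9.6
Sum: 1.52 + 23.9 + 6.43 + 67.8 + 9.6 = 109.25

109.25 kiloohms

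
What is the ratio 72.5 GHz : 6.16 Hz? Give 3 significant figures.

(72.5e9) / (6.16) = 11.77e9

11800000000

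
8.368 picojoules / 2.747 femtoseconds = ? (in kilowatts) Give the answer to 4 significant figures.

3.046 kilowatts

(8.368e-12) / (2.747e-15) = 3.04623e3 W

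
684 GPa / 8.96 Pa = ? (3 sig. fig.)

(684 × 10^9) / (8.96) = 76.34 × 10^9

76300000000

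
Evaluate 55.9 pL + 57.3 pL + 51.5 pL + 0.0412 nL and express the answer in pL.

In pL:
  55.9 pL → 55.9
  57.3 pL → 57.3
  51.5 pL → 51.5
  0.0412 nL = 0.0412e3 pL = 41.2
Sum: 55.9 + 57.3 + 51.5 + 41.2 = 205.9

205.9 pL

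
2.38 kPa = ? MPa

0.00238 MPa

kilo = 1e3, mega = 1e6; factor is 1e-3.
2.38 × 1e-3 = 0.00238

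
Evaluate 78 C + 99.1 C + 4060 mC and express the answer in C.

181.16 C

In C:
  78 C → 78
  99.1 C → 99.1
  4060 mC = 4060 × 10^-3 C = 4.06
Sum: 78 + 99.1 + 4.06 = 181.16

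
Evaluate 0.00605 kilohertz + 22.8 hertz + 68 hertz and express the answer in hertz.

In hertz:
  0.00605 kilohertz = 0.00605 × 10^3 hertz = 6.05
  22.8 hertz → 22.8
  68 hertz → 68
Sum: 6.05 + 22.8 + 68 = 96.85

96.85 hertz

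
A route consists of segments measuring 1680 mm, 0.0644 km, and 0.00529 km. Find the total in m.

71.37 m

In m:
  1680 mm = 1680 × 10^-3 m = 1.68
  0.0644 km = 0.0644 × 10^3 m = 64.4
  0.00529 km = 0.00529 × 10^3 m = 5.29
Sum: 1.68 + 64.4 + 5.29 = 71.37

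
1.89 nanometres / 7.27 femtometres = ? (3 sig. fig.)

(1.89 × 10^-9) / (7.27 × 10^-15) = 0.26 × 10^6

260000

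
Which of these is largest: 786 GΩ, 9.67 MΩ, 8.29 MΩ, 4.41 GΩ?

786 GΩ = 786000000000 Ω
9.67 MΩ = 9670000 Ω
8.29 MΩ = 8290000 Ω
4.41 GΩ = 4410000000 Ω

786 GΩ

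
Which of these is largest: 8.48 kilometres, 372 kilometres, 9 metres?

372 kilometres

8.48 kilometres = 8480 metres
372 kilometres = 372000 metres
9 metres = 9 metres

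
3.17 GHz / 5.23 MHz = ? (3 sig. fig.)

606

(3.17e9) / (5.23e6) = 0.6061e3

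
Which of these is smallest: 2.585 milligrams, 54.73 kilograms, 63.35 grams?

2.585 milligrams = 0.002585 grams
54.73 kilograms = 54730 grams
63.35 grams = 63.35 grams

2.585 milligrams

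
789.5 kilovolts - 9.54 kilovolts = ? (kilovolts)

In kilovolts:
  789.5 kilovolts → 789.5
  9.54 kilovolts → 9.54
Difference: 789.5 - 9.54 = 779.96

779.96 kilovolts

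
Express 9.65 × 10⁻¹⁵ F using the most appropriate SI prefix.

9.65 fF

= 9.65 × 10⁻¹⁵ F; 10⁻¹⁵ is femto.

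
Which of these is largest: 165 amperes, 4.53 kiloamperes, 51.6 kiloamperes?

51.6 kiloamperes

165 amperes = 165 amperes
4.53 kiloamperes = 4530 amperes
51.6 kiloamperes = 51600 amperes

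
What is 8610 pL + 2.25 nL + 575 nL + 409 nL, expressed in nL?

In nL:
  8610 pL = 8610 × 10⁻³ nL = 8.61
  2.25 nL → 2.25
  575 nL → 575
  409 nL → 409
Sum: 8.61 + 2.25 + 575 + 409 = 994.86

994.86 nL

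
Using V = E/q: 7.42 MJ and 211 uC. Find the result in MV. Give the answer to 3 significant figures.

(7.42e6) / (211e-6) = 0.035166e12 V

35200 MV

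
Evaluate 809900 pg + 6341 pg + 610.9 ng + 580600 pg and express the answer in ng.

In ng:
  809900 pg = 809900e-3 ng = 809.9
  6341 pg = 6341e-3 ng = 6.341
  610.9 ng → 610.9
  580600 pg = 580600e-3 ng = 580.6
Sum: 809.9 + 6.341 + 610.9 + 580.6 = 2007.741

2007.741 ng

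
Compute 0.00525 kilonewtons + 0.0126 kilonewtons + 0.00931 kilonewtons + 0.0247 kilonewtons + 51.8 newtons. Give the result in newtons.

In newtons:
  0.00525 kilonewtons = 0.00525 × 10^3 newtons = 5.25
  0.0126 kilonewtons = 0.0126 × 10^3 newtons = 12.6
  0.00931 kilonewtons = 0.00931 × 10^3 newtons = 9.31
  0.0247 kilonewtons = 0.0247 × 10^3 newtons = 24.7
  51.8 newtons → 51.8
Sum: 5.25 + 12.6 + 9.31 + 24.7 + 51.8 = 103.66

103.66 newtons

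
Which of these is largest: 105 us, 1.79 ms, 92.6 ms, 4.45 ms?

92.6 ms

105 us = 0.000105 s
1.79 ms = 0.00179 s
92.6 ms = 0.0926 s
4.45 ms = 0.00445 s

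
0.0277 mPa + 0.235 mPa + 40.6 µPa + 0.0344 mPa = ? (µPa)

In µPa:
  0.0277 mPa = 0.0277e3 µPa = 27.7
  0.235 mPa = 0.235e3 µPa = 235
  40.6 µPa → 40.6
  0.0344 mPa = 0.0344e3 µPa = 34.4
Sum: 27.7 + 235 + 40.6 + 34.4 = 337.7

337.7 µPa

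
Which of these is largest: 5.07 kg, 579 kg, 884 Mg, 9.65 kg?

5.07 kg = 5070 g
579 kg = 579000 g
884 Mg = 884000000 g
9.65 kg = 9650 g

884 Mg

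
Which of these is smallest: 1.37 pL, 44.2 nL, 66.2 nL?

1.37 pL = 0.00000000000137 L
44.2 nL = 0.0000000442 L
66.2 nL = 0.0000000662 L

1.37 pL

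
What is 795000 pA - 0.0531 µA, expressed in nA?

In nA:
  795000 pA = 795000 × 10^-3 nA = 795
  0.0531 µA = 0.0531 × 10^3 nA = 53.1
Difference: 795 - 53.1 = 741.9

741.9 nA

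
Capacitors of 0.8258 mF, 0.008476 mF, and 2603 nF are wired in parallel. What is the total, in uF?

In uF:
  0.8258 mF = 0.8258e3 uF = 825.8
  0.008476 mF = 0.008476e3 uF = 8.476
  2603 nF = 2603e-3 uF = 2.603
Sum: 825.8 + 8.476 + 2.603 = 836.879

836.879 uF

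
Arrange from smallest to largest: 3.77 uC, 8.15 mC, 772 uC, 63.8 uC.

3.77 uC = 0.00000377 C
8.15 mC = 0.00815 C
772 uC = 0.000772 C
63.8 uC = 0.0000638 C

3.77 uC < 63.8 uC < 772 uC < 8.15 mC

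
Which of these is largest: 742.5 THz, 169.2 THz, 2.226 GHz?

742.5 THz

742.5 THz = 742500000000000 Hz
169.2 THz = 169200000000000 Hz
2.226 GHz = 2226000000 Hz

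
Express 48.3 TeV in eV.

48300000000000 eV

tera = 10¹², (no prefix) = 10⁰; factor is 10¹².
48.3 × 10¹² = 48300000000000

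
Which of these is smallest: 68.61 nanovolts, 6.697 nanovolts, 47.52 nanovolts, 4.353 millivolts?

68.61 nanovolts = 0.00000006861 volts
6.697 nanovolts = 0.000000006697 volts
47.52 nanovolts = 0.00000004752 volts
4.353 millivolts = 0.004353 volts

6.697 nanovolts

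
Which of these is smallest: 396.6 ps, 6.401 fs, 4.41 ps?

6.401 fs

396.6 ps = 0.0000000003966 s
6.401 fs = 0.000000000000006401 s
4.41 ps = 0.00000000000441 s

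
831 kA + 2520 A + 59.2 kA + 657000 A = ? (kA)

1549.72 kA

In kA:
  831 kA → 831
  2520 A = 2520 × 10⁻³ kA = 2.52
  59.2 kA → 59.2
  657000 A = 657000 × 10⁻³ kA = 657
Sum: 831 + 2.52 + 59.2 + 657 = 1549.72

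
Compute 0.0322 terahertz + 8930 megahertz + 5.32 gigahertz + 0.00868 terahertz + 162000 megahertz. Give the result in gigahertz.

217.13 gigahertz

In gigahertz:
  0.0322 terahertz = 0.0322 × 10^3 gigahertz = 32.2
  8930 megahertz = 8930 × 10^-3 gigahertz = 8.93
  5.32 gigahertz → 5.32
  0.00868 terahertz = 0.00868 × 10^3 gigahertz = 8.68
  162000 megahertz = 162000 × 10^-3 gigahertz = 162
Sum: 32.2 + 8.93 + 5.32 + 8.68 + 162 = 217.13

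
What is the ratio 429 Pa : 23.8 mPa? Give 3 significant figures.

(429) / (23.8 × 10⁻³) = 18.03 × 10³

18000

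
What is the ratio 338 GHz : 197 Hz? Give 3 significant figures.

(338 × 10^9) / (197) = 1.716 × 10^9

1720000000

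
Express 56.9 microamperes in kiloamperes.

0.0000000569 kiloamperes

micro = 10^-6, kilo = 10^3; factor is 10^-9.
56.9 × 10^-9 = 0.0000000569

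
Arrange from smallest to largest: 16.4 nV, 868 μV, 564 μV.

16.4 nV < 564 μV < 868 μV

16.4 nV = 0.0000000164 V
868 μV = 0.000868 V
564 μV = 0.000564 V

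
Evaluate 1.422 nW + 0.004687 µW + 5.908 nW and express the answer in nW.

12.017 nW

In nW:
  1.422 nW → 1.422
  0.004687 µW = 0.004687 × 10^3 nW = 4.687
  5.908 nW → 5.908
Sum: 1.422 + 4.687 + 5.908 = 12.017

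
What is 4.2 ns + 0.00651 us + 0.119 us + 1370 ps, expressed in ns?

In ns:
  4.2 ns → 4.2
  0.00651 us = 0.00651 × 10³ ns = 6.51
  0.119 us = 0.119 × 10³ ns = 119
  1370 ps = 1370 × 10⁻³ ns = 1.37
Sum: 4.2 + 6.51 + 119 + 1.37 = 131.08

131.08 ns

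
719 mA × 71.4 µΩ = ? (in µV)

51.3366 µV

719 × 10^-3 × 71.4 × 10^-6 = 51336.6 × 10^-9 V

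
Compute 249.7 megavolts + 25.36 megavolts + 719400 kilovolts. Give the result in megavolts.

994.46 megavolts

In megavolts:
  249.7 megavolts → 249.7
  25.36 megavolts → 25.36
  719400 kilovolts = 719400 × 10⁻³ megavolts = 719.4
Sum: 249.7 + 25.36 + 719.4 = 994.46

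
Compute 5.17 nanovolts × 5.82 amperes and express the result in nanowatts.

30.0894 nanowatts

5.17 × 10⁻⁹ × 5.82 = 30.0894 × 10⁻⁹ W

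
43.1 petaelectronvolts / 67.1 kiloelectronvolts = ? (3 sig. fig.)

(43.1e15) / (67.1e3) = 0.6423e12

642000000000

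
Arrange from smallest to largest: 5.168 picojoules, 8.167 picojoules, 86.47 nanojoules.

5.168 picojoules < 8.167 picojoules < 86.47 nanojoules

5.168 picojoules = 0.000000000005168 joules
8.167 picojoules = 0.000000000008167 joules
86.47 nanojoules = 0.00000008647 joules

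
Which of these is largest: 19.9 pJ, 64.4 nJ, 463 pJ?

19.9 pJ = 0.0000000000199 J
64.4 nJ = 0.0000000644 J
463 pJ = 0.000000000463 J

64.4 nJ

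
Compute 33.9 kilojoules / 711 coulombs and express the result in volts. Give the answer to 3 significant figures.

(33.9 × 10³) / (711) = 0.047679 × 10³ V

47.7 volts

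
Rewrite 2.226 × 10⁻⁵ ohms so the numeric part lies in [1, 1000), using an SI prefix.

22.26 microohms

= 22.26 × 10⁻⁶ ohms; 10⁻⁶ is micro.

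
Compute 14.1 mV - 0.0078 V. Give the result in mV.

6.3 mV

In mV:
  14.1 mV → 14.1
  0.0078 V = 0.0078 × 10^3 mV = 7.8
Difference: 14.1 - 7.8 = 6.3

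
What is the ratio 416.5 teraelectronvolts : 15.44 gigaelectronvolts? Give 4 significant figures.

26980

(416.5 × 10^12) / (15.44 × 10^9) = 26.975 × 10^3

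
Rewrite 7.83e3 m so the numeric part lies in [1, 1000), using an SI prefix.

= 7.83e3 m; 1e3 is kilo.

7.83 km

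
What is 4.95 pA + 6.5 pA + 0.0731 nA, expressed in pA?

In pA:
  4.95 pA → 4.95
  6.5 pA → 6.5
  0.0731 nA = 0.0731e3 pA = 73.1
Sum: 4.95 + 6.5 + 73.1 = 84.55

84.55 pA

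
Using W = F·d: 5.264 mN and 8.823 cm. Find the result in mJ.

5.264e-3 × 8.823e-2 = 46.444272e-5 J

0.46444272 mJ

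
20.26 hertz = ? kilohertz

(no prefix) = 1e0, kilo = 1e3; factor is 1e-3.
20.26 × 1e-3 = 0.02026

0.02026 kilohertz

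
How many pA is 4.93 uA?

micro = 10⁻⁶, pico = 10⁻¹²; factor is 10⁶.
4.93 × 10⁶ = 4930000

4930000 pA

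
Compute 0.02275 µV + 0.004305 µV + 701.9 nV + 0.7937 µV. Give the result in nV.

1522.655 nV

In nV:
  0.02275 µV = 0.02275 × 10³ nV = 22.75
  0.004305 µV = 0.004305 × 10³ nV = 4.305
  701.9 nV → 701.9
  0.7937 µV = 0.7937 × 10³ nV = 793.7
Sum: 22.75 + 4.305 + 701.9 + 793.7 = 1522.655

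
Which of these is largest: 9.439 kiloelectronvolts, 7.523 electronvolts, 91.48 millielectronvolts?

9.439 kiloelectronvolts

9.439 kiloelectronvolts = 9439 electronvolts
7.523 electronvolts = 7.523 electronvolts
91.48 millielectronvolts = 0.09148 electronvolts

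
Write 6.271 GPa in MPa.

giga = 10^9, mega = 10^6; factor is 10^3.
6.271 × 10^3 = 6271

6271 MPa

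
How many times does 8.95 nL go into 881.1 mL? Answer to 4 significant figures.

(881.1 × 10⁻³) / (8.95 × 10⁻⁹) = 98.447 × 10⁶

98450000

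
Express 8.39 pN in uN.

0.00000839 uN

pico = 1e-12, micro = 1e-6; factor is 1e-6.
8.39 × 1e-6 = 0.00000839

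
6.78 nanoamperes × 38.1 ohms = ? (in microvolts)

6.78 × 10⁻⁹ × 38.1 = 258.318 × 10⁻⁹ V

0.258318 microvolts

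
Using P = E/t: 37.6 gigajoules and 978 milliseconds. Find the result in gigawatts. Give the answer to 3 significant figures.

(37.6e9) / (978e-3) = 0.038446e12 W

38.4 gigawatts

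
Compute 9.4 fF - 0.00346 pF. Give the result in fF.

In fF:
  9.4 fF → 9.4
  0.00346 pF = 0.00346 × 10^3 fF = 3.46
Difference: 9.4 - 3.46 = 5.94

5.94 fF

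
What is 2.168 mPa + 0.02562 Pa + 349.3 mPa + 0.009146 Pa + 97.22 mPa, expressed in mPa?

483.454 mPa

In mPa:
  2.168 mPa → 2.168
  0.02562 Pa = 0.02562 × 10^3 mPa = 25.62
  349.3 mPa → 349.3
  0.009146 Pa = 0.009146 × 10^3 mPa = 9.146
  97.22 mPa → 97.22
Sum: 2.168 + 25.62 + 349.3 + 9.146 + 97.22 = 483.454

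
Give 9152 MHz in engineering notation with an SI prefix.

= 9.152 × 10⁹ Hz; 10⁹ is giga.

9.152 GHz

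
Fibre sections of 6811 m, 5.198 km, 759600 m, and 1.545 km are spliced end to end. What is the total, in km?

773.154 km

In km:
  6811 m = 6811 × 10⁻³ km = 6.811
  5.198 km → 5.198
  759600 m = 759600 × 10⁻³ km = 759.6
  1.545 km → 1.545
Sum: 6.811 + 5.198 + 759.6 + 1.545 = 773.154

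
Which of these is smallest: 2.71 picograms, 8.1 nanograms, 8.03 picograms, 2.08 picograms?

2.71 picograms = 0.00000000000271 grams
8.1 nanograms = 0.0000000081 grams
8.03 picograms = 0.00000000000803 grams
2.08 picograms = 0.00000000000208 grams

2.08 picograms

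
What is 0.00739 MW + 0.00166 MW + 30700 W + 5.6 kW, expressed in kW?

45.35 kW

In kW:
  0.00739 MW = 0.00739 × 10^3 kW = 7.39
  0.00166 MW = 0.00166 × 10^3 kW = 1.66
  30700 W = 30700 × 10^-3 kW = 30.7
  5.6 kW → 5.6
Sum: 7.39 + 1.66 + 30.7 + 5.6 = 45.35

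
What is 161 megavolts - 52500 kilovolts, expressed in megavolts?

108.5 megavolts

In megavolts:
  161 megavolts → 161
  52500 kilovolts = 52500 × 10⁻³ megavolts = 52.5
Difference: 161 - 52.5 = 108.5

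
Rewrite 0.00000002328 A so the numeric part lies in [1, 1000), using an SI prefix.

= 23.28 × 10^-9 A; 10^-9 is nano.

23.28 nA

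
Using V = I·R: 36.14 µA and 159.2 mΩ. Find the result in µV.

36.14 × 10⁻⁶ × 159.2 × 10⁻³ = 5753.488 × 10⁻⁹ V

5.753488 µV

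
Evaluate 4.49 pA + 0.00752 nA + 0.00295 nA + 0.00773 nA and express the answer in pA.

22.69 pA

In pA:
  4.49 pA → 4.49
  0.00752 nA = 0.00752 × 10^3 pA = 7.52
  0.00295 nA = 0.00295 × 10^3 pA = 2.95
  0.00773 nA = 0.00773 × 10^3 pA = 7.73
Sum: 4.49 + 7.52 + 2.95 + 7.73 = 22.69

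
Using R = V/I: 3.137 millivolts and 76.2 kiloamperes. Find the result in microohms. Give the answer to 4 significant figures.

0.04117 microohms

(3.137 × 10^-3) / (76.2 × 10^3) = 0.041168 × 10^-6 Ω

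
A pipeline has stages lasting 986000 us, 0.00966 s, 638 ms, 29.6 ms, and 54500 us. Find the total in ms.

1717.76 ms

In ms:
  986000 us = 986000 × 10^-3 ms = 986
  0.00966 s = 0.00966 × 10^3 ms = 9.66
  638 ms → 638
  29.6 ms → 29.6
  54500 us = 54500 × 10^-3 ms = 54.5
Sum: 986 + 9.66 + 638 + 29.6 + 54.5 = 1717.76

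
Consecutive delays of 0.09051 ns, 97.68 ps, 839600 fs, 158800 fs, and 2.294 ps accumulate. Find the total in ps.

In ps:
  0.09051 ns = 0.09051 × 10³ ps = 90.51
  97.68 ps → 97.68
  839600 fs = 839600 × 10⁻³ ps = 839.6
  158800 fs = 158800 × 10⁻³ ps = 158.8
  2.294 ps → 2.294
Sum: 90.51 + 97.68 + 839.6 + 158.8 + 2.294 = 1188.884

1188.884 ps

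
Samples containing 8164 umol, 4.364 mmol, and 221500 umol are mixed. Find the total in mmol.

234.028 mmol

In mmol:
  8164 umol = 8164 × 10⁻³ mmol = 8.164
  4.364 mmol → 4.364
  221500 umol = 221500 × 10⁻³ mmol = 221.5
Sum: 8.164 + 4.364 + 221.5 = 234.028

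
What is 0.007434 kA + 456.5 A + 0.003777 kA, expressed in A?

467.711 A

In A:
  0.007434 kA = 0.007434 × 10^3 A = 7.434
  456.5 A → 456.5
  0.003777 kA = 0.003777 × 10^3 A = 3.777
Sum: 7.434 + 456.5 + 3.777 = 467.711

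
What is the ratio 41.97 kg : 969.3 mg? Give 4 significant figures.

(41.97 × 10³) / (969.3 × 10⁻³) = 0.043299 × 10⁶

43300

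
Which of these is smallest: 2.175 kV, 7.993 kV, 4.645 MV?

2.175 kV = 2175 V
7.993 kV = 7993 V
4.645 MV = 4645000 V

2.175 kV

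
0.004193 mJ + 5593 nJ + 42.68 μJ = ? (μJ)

In μJ:
  0.004193 mJ = 0.004193 × 10³ μJ = 4.193
  5593 nJ = 5593 × 10⁻³ μJ = 5.593
  42.68 μJ → 42.68
Sum: 4.193 + 5.593 + 42.68 = 52.466

52.466 μJ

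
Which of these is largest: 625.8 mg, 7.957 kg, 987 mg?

7.957 kg

625.8 mg = 0.6258 g
7.957 kg = 7957 g
987 mg = 0.987 g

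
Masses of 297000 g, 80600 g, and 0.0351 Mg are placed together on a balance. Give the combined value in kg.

In kg:
  297000 g = 297000 × 10⁻³ kg = 297
  80600 g = 80600 × 10⁻³ kg = 80.6
  0.0351 Mg = 0.0351 × 10³ kg = 35.1
Sum: 297 + 80.6 + 35.1 = 412.7

412.7 kg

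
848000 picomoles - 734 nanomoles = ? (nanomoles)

In nanomoles:
  848000 picomoles = 848000 × 10^-3 nanomoles = 848
  734 nanomoles → 734
Difference: 848 - 734 = 114

114 nanomoles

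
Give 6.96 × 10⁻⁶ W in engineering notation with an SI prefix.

6.96 µW

= 6.96 × 10⁻⁶ W; 10⁻⁶ is micro.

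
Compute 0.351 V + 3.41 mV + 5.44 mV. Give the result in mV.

359.85 mV

In mV:
  0.351 V = 0.351e3 mV = 351
  3.41 mV → 3.41
  5.44 mV → 5.44
Sum: 351 + 3.41 + 5.44 = 359.85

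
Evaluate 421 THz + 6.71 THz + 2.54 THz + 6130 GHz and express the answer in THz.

In THz:
  421 THz → 421
  6.71 THz → 6.71
  2.54 THz → 2.54
  6130 GHz = 6130e-3 THz = 6.13
Sum: 421 + 6.71 + 2.54 + 6.13 = 436.38

436.38 THz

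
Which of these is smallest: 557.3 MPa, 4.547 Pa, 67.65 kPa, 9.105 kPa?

557.3 MPa = 557300000 Pa
4.547 Pa = 4.547 Pa
67.65 kPa = 67650 Pa
9.105 kPa = 9105 Pa

4.547 Pa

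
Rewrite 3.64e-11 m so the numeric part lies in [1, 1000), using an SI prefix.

36.4 pm

= 36.4e-12 m; 1e-12 is pico.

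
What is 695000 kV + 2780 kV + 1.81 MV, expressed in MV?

699.59 MV

In MV:
  695000 kV = 695000 × 10^-3 MV = 695
  2780 kV = 2780 × 10^-3 MV = 2.78
  1.81 MV → 1.81
Sum: 695 + 2.78 + 1.81 = 699.59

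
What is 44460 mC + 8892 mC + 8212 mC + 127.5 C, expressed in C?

In C:
  44460 mC = 44460 × 10^-3 C = 44.46
  8892 mC = 8892 × 10^-3 C = 8.892
  8212 mC = 8212 × 10^-3 C = 8.212
  127.5 C → 127.5
Sum: 44.46 + 8.892 + 8.212 + 127.5 = 189.064

189.064 C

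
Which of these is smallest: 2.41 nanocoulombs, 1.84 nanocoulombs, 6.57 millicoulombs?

2.41 nanocoulombs = 0.00000000241 coulombs
1.84 nanocoulombs = 0.00000000184 coulombs
6.57 millicoulombs = 0.00657 coulombs

1.84 nanocoulombs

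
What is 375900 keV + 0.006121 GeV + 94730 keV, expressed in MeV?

In MeV:
  375900 keV = 375900 × 10⁻³ MeV = 375.9
  0.006121 GeV = 0.006121 × 10³ MeV = 6.121
  94730 keV = 94730 × 10⁻³ MeV = 94.73
Sum: 375.9 + 6.121 + 94.73 = 476.751

476.751 MeV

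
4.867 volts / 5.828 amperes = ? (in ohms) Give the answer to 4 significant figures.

0.8351 ohms

(4.867) / (5.828) = 0.835106 Ω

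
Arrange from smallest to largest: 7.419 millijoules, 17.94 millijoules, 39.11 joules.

7.419 millijoules = 0.007419 joules
17.94 millijoules = 0.01794 joules
39.11 joules = 39.11 joules

7.419 millijoules < 17.94 millijoules < 39.11 joules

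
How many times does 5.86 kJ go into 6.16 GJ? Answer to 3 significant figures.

(6.16e9) / (5.86e3) = 1.051e6

1050000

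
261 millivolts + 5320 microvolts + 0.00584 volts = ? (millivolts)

272.16 millivolts

In millivolts:
  261 millivolts → 261
  5320 microvolts = 5320e-3 millivolts = 5.32
  0.00584 volts = 0.00584e3 millivolts = 5.84
Sum: 261 + 5.32 + 5.84 = 272.16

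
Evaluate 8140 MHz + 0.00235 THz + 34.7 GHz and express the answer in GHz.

In GHz:
  8140 MHz = 8140 × 10^-3 GHz = 8.14
  0.00235 THz = 0.00235 × 10^3 GHz = 2.35
  34.7 GHz → 34.7
Sum: 8.14 + 2.35 + 34.7 = 45.19

45.19 GHz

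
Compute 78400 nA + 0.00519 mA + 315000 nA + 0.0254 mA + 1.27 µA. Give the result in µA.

425.26 µA

In µA:
  78400 nA = 78400 × 10⁻³ µA = 78.4
  0.00519 mA = 0.00519 × 10³ µA = 5.19
  315000 nA = 315000 × 10⁻³ µA = 315
  0.0254 mA = 0.0254 × 10³ µA = 25.4
  1.27 µA → 1.27
Sum: 78.4 + 5.19 + 315 + 25.4 + 1.27 = 425.26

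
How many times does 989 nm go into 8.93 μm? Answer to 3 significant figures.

(8.93 × 10^-6) / (989 × 10^-9) = 0.009029 × 10^3

9.03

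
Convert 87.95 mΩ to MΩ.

milli = 10^-3, mega = 10^6; factor is 10^-9.
87.95 × 10^-9 = 0.00000008795

0.00000008795 MΩ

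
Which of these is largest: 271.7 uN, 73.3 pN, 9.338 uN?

271.7 uN = 0.0002717 N
73.3 pN = 0.0000000000733 N
9.338 uN = 0.000009338 N

271.7 uN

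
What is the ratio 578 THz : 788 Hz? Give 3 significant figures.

(578 × 10¹²) / (788) = 0.7335 × 10¹²

734000000000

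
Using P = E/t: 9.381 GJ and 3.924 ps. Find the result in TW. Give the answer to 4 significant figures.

2391000000 TW

(9.381e9) / (3.924e-12) = 2.39067e21 W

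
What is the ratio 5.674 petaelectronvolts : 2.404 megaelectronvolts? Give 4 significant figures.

(5.674 × 10¹⁵) / (2.404 × 10⁶) = 2.3602 × 10⁹

2360000000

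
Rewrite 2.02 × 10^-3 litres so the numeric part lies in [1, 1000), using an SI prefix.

2.02 millilitres

= 2.02 × 10^-3 litres; 10^-3 is milli.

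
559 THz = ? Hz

tera = 10^12, (no prefix) = 10^0; factor is 10^12.
559 × 10^12 = 559000000000000

559000000000000 Hz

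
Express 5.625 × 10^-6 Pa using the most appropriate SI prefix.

= 5.625 × 10^-6 Pa; 10^-6 is micro.

5.625 µPa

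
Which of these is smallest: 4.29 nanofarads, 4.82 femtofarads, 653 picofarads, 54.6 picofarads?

4.82 femtofarads

4.29 nanofarads = 0.00000000429 farads
4.82 femtofarads = 0.00000000000000482 farads
653 picofarads = 0.000000000653 farads
54.6 picofarads = 0.0000000000546 farads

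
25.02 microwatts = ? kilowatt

0.00000002502 kilowatts

micro = 1e-6, kilo = 1e3; factor is 1e-9.
25.02 × 1e-9 = 0.00000002502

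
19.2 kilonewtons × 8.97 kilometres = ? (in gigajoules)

19.2 × 10^3 × 8.97 × 10^3 = 172.224 × 10^6 J

0.172224 gigajoules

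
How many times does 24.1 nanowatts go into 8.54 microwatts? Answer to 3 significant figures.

(8.54 × 10⁻⁶) / (24.1 × 10⁻⁹) = 0.3544 × 10³

354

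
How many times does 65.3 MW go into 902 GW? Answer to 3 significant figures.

13800

(902 × 10⁹) / (65.3 × 10⁶) = 13.81 × 10³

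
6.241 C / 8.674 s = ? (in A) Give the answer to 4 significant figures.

0.7195 A

(6.241) / (8.674) = 0.719507 A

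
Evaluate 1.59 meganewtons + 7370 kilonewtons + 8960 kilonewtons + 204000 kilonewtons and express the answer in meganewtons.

221.92 meganewtons

In meganewtons:
  1.59 meganewtons → 1.59
  7370 kilonewtons = 7370 × 10⁻³ meganewtons = 7.37
  8960 kilonewtons = 8960 × 10⁻³ meganewtons = 8.96
  204000 kilonewtons = 204000 × 10⁻³ meganewtons = 204
Sum: 1.59 + 7.37 + 8.96 + 204 = 221.92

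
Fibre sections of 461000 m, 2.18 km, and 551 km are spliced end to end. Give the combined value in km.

In km:
  461000 m = 461000 × 10^-3 km = 461
  2.18 km → 2.18
  551 km → 551
Sum: 461 + 2.18 + 551 = 1014.18

1014.18 km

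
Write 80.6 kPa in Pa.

kilo = 1e3, (no prefix) = 1e0; factor is 1e3.
80.6 × 1e3 = 80600

80600 Pa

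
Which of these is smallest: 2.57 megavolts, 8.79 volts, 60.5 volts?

2.57 megavolts = 2570000 volts
8.79 volts = 8.79 volts
60.5 volts = 60.5 volts

8.79 volts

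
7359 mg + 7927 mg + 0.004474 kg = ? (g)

19.76 g

In g:
  7359 mg = 7359e-3 g = 7.359
  7927 mg = 7927e-3 g = 7.927
  0.004474 kg = 0.004474e3 g = 4.474
Sum: 7.359 + 7.927 + 4.474 = 19.76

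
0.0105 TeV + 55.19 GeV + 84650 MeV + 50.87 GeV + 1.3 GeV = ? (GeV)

202.51 GeV

In GeV:
  0.0105 TeV = 0.0105e3 GeV = 10.5
  55.19 GeV → 55.19
  84650 MeV = 84650e-3 GeV = 84.65
  50.87 GeV → 50.87
  1.3 GeV → 1.3
Sum: 10.5 + 55.19 + 84.65 + 50.87 + 1.3 = 202.51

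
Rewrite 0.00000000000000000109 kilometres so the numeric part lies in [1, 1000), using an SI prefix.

1.09 femtometres

= 1.09 × 10^-15 metres; 10^-15 is femto.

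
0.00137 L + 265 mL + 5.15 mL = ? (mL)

271.52 mL

In mL:
  0.00137 L = 0.00137e3 mL = 1.37
  265 mL → 265
  5.15 mL → 5.15
Sum: 1.37 + 265 + 5.15 = 271.52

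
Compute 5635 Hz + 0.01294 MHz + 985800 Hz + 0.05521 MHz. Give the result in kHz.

1059.585 kHz

In kHz:
  5635 Hz = 5635 × 10⁻³ kHz = 5.635
  0.01294 MHz = 0.01294 × 10³ kHz = 12.94
  985800 Hz = 985800 × 10⁻³ kHz = 985.8
  0.05521 MHz = 0.05521 × 10³ kHz = 55.21
Sum: 5.635 + 12.94 + 985.8 + 55.21 = 1059.585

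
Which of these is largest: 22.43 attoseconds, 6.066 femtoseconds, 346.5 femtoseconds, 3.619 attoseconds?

346.5 femtoseconds

22.43 attoseconds = 0.00000000000000002243 seconds
6.066 femtoseconds = 0.000000000000006066 seconds
346.5 femtoseconds = 0.0000000000003465 seconds
3.619 attoseconds = 0.000000000000000003619 seconds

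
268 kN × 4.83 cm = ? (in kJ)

268 × 10³ × 4.83 × 10⁻² = 1294.44 × 10¹ J

12.9444 kJ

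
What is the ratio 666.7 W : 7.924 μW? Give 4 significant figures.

(666.7) / (7.924e-6) = 84.137e6

84140000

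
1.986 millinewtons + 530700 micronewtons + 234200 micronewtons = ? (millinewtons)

In millinewtons:
  1.986 millinewtons → 1.986
  530700 micronewtons = 530700 × 10⁻³ millinewtons = 530.7
  234200 micronewtons = 234200 × 10⁻³ millinewtons = 234.2
Sum: 1.986 + 530.7 + 234.2 = 766.886

766.886 millinewtons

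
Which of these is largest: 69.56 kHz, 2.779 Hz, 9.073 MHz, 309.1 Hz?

69.56 kHz = 69560 Hz
2.779 Hz = 2.779 Hz
9.073 MHz = 9073000 Hz
309.1 Hz = 309.1 Hz

9.073 MHz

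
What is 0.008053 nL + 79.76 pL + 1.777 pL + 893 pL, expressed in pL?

982.59 pL

In pL:
  0.008053 nL = 0.008053 × 10³ pL = 8.053
  79.76 pL → 79.76
  1.777 pL → 1.777
  893 pL → 893
Sum: 8.053 + 79.76 + 1.777 + 893 = 982.59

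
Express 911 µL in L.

0.000911 L

micro = 1e-6, (no prefix) = 1e0; factor is 1e-6.
911 × 1e-6 = 0.000911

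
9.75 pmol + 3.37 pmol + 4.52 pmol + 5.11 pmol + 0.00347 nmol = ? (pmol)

In pmol:
  9.75 pmol → 9.75
  3.37 pmol → 3.37
  4.52 pmol → 4.52
  5.11 pmol → 5.11
  0.00347 nmol = 0.00347 × 10^3 pmol = 3.47
Sum: 9.75 + 3.37 + 4.52 + 5.11 + 3.47 = 26.22

26.22 pmol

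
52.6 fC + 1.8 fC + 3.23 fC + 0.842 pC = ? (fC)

In fC:
  52.6 fC → 52.6
  1.8 fC → 1.8
  3.23 fC → 3.23
  0.842 pC = 0.842 × 10³ fC = 842
Sum: 52.6 + 1.8 + 3.23 + 842 = 899.63

899.63 fC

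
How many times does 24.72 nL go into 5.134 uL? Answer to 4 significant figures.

(5.134 × 10⁻⁶) / (24.72 × 10⁻⁹) = 0.20769 × 10³

207.7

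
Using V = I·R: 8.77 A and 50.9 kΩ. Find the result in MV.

0.446393 MV

8.77 × 50.9 × 10³ = 446.393 × 10³ V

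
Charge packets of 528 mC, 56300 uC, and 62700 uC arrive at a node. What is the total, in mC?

In mC:
  528 mC → 528
  56300 uC = 56300 × 10⁻³ mC = 56.3
  62700 uC = 62700 × 10⁻³ mC = 62.7
Sum: 528 + 56.3 + 62.7 = 647

647 mC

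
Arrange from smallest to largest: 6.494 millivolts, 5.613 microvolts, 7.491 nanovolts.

6.494 millivolts = 0.006494 volts
5.613 microvolts = 0.000005613 volts
7.491 nanovolts = 0.000000007491 volts

7.491 nanovolts < 5.613 microvolts < 6.494 millivolts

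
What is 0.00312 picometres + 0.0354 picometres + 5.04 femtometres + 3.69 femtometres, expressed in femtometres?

47.25 femtometres

In femtometres:
  0.00312 picometres = 0.00312e3 femtometres = 3.12
  0.0354 picometres = 0.0354e3 femtometres = 35.4
  5.04 femtometres → 5.04
  3.69 femtometres → 3.69
Sum: 3.12 + 35.4 + 5.04 + 3.69 = 47.25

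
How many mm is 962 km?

kilo = 10^3, milli = 10^-3; factor is 10^6.
962 × 10^6 = 962000000

962000000 mm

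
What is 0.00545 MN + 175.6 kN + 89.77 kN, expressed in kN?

In kN:
  0.00545 MN = 0.00545 × 10³ kN = 5.45
  175.6 kN → 175.6
  89.77 kN → 89.77
Sum: 5.45 + 175.6 + 89.77 = 270.82

270.82 kN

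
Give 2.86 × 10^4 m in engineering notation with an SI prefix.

= 28.6 × 10^3 m; 10^3 is kilo.

28.6 km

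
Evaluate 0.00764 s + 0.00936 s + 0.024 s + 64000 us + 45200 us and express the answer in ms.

In ms:
  0.00764 s = 0.00764 × 10³ ms = 7.64
  0.00936 s = 0.00936 × 10³ ms = 9.36
  0.024 s = 0.024 × 10³ ms = 24
  64000 us = 64000 × 10⁻³ ms = 64
  45200 us = 45200 × 10⁻³ ms = 45.2
Sum: 7.64 + 9.36 + 24 + 64 + 45.2 = 150.2

150.2 ms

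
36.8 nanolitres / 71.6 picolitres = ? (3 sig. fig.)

(36.8e-9) / (71.6e-12) = 0.514e3

514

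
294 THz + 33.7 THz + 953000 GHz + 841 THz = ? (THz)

In THz:
  294 THz → 294
  33.7 THz → 33.7
  953000 GHz = 953000e-3 THz = 953
  841 THz → 841
Sum: 294 + 33.7 + 953 + 841 = 2121.7

2121.7 THz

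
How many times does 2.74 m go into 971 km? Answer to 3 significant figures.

354000

(971 × 10^3) / (2.74) = 354.4 × 10^3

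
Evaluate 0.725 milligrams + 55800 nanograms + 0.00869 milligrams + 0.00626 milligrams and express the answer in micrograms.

795.75 micrograms

In micrograms:
  0.725 milligrams = 0.725 × 10³ micrograms = 725
  55800 nanograms = 55800 × 10⁻³ micrograms = 55.8
  0.00869 milligrams = 0.00869 × 10³ micrograms = 8.69
  0.00626 milligrams = 0.00626 × 10³ micrograms = 6.26
Sum: 725 + 55.8 + 8.69 + 6.26 = 795.75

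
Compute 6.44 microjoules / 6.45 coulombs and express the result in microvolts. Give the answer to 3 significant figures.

(6.44 × 10^-6) / (6.45) = 0.99845 × 10^-6 V

0.998 microvolts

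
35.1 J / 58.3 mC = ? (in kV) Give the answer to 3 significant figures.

0.602 kV

(35.1) / (58.3 × 10^-3) = 0.60206 × 10^3 V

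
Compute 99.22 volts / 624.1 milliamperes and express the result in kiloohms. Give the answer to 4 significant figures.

(99.22) / (624.1 × 10⁻³) = 0.158981 × 10³ Ω

0.1590 kiloohms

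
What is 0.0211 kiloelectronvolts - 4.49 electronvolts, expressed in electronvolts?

16.61 electronvolts

In electronvolts:
  0.0211 kiloelectronvolts = 0.0211 × 10^3 electronvolts = 21.1
  4.49 electronvolts → 4.49
Difference: 21.1 - 4.49 = 16.61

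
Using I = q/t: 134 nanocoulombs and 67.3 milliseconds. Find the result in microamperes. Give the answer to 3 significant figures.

(134e-9) / (67.3e-3) = 1.9911e-6 A

1.99 microamperes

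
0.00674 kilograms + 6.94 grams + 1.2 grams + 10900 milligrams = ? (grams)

In grams:
  0.00674 kilograms = 0.00674 × 10^3 grams = 6.74
  6.94 grams → 6.94
  1.2 grams → 1.2
  10900 milligrams = 10900 × 10^-3 grams = 10.9
Sum: 6.74 + 6.94 + 1.2 + 10.9 = 25.78

25.78 grams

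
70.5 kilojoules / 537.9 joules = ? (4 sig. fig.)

131.1

(70.5 × 10^3) / (537.9) = 0.13107 × 10^3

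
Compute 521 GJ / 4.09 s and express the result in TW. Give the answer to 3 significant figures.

(521 × 10⁹) / (4.09) = 127.38 × 10⁹ W

0.127 TW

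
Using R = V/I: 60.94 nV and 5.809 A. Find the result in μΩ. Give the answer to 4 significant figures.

0.01049 μΩ

(60.94e-9) / (5.809) = 10.4906e-9 Ω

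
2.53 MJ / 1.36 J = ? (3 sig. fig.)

1860000

(2.53e6) / (1.36) = 1.86e6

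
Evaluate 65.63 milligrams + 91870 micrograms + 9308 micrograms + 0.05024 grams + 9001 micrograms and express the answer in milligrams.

226.049 milligrams

In milligrams:
  65.63 milligrams → 65.63
  91870 micrograms = 91870 × 10^-3 milligrams = 91.87
  9308 micrograms = 9308 × 10^-3 milligrams = 9.308
  0.05024 grams = 0.05024 × 10^3 milligrams = 50.24
  9001 micrograms = 9001 × 10^-3 milligrams = 9.001
Sum: 65.63 + 91.87 + 9.308 + 50.24 + 9.001 = 226.049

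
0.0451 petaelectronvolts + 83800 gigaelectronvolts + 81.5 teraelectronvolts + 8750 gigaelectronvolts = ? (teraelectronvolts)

In teraelectronvolts:
  0.0451 petaelectronvolts = 0.0451 × 10^3 teraelectronvolts = 45.1
  83800 gigaelectronvolts = 83800 × 10^-3 teraelectronvolts = 83.8
  81.5 teraelectronvolts → 81.5
  8750 gigaelectronvolts = 8750 × 10^-3 teraelectronvolts = 8.75
Sum: 45.1 + 83.8 + 81.5 + 8.75 = 219.15

219.15 teraelectronvolts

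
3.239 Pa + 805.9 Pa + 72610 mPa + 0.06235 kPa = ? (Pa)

944.099 Pa

In Pa:
  3.239 Pa → 3.239
  805.9 Pa → 805.9
  72610 mPa = 72610 × 10⁻³ Pa = 72.61
  0.06235 kPa = 0.06235 × 10³ Pa = 62.35
Sum: 3.239 + 805.9 + 72.61 + 62.35 = 944.099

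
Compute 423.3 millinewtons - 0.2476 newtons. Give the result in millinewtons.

In millinewtons:
  423.3 millinewtons → 423.3
  0.2476 newtons = 0.2476 × 10^3 millinewtons = 247.6
Difference: 423.3 - 247.6 = 175.7

175.7 millinewtons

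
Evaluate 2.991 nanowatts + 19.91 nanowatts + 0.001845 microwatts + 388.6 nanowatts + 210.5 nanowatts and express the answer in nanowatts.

623.846 nanowatts

In nanowatts:
  2.991 nanowatts → 2.991
  19.91 nanowatts → 19.91
  0.001845 microwatts = 0.001845e3 nanowatts = 1.845
  388.6 nanowatts → 388.6
  210.5 nanowatts → 210.5
Sum: 2.991 + 19.91 + 1.845 + 388.6 + 210.5 = 623.846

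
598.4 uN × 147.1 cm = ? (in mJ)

598.4 × 10^-6 × 147.1 × 10^-2 = 88024.64 × 10^-8 J

0.8802464 mJ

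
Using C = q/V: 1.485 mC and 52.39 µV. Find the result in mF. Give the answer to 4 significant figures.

28350 mF

(1.485 × 10^-3) / (52.39 × 10^-6) = 0.0283451 × 10^3 F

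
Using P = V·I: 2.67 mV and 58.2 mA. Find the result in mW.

0.155394 mW

2.67 × 10⁻³ × 58.2 × 10⁻³ = 155.394 × 10⁻⁶ W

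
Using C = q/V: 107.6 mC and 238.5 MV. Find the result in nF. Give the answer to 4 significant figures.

(107.6 × 10^-3) / (238.5 × 10^6) = 0.451153 × 10^-9 F

0.4512 nF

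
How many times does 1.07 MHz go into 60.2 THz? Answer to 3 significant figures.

(60.2e12) / (1.07e6) = 56.26e6

56300000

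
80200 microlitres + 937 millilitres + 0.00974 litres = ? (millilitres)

1026.94 millilitres

In millilitres:
  80200 microlitres = 80200e-3 millilitres = 80.2
  937 millilitres → 937
  0.00974 litres = 0.00974e3 millilitres = 9.74
Sum: 80.2 + 937 + 9.74 = 1026.94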